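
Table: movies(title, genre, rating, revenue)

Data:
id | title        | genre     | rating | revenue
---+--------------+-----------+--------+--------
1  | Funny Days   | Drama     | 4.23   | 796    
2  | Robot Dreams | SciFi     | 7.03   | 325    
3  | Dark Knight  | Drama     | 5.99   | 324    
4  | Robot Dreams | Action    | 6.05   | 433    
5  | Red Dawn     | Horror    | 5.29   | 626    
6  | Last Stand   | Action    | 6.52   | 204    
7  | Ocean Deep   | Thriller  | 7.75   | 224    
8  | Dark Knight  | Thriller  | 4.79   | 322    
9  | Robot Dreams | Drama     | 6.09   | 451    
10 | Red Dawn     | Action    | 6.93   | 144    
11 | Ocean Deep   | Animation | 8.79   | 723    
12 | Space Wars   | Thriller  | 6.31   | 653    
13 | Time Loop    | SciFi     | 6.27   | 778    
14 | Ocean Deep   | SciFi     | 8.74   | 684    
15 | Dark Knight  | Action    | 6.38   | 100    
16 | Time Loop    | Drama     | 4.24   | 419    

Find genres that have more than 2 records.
SELECT genre, COUNT(*) as cnt
FROM movies
GROUP BY genre
HAVING COUNT(*) > 2

Result:
  Action: 4
  Drama: 4
  SciFi: 3
  Thriller: 3

Note: HAVING filters groups after aggregation, WHERE filters rows before.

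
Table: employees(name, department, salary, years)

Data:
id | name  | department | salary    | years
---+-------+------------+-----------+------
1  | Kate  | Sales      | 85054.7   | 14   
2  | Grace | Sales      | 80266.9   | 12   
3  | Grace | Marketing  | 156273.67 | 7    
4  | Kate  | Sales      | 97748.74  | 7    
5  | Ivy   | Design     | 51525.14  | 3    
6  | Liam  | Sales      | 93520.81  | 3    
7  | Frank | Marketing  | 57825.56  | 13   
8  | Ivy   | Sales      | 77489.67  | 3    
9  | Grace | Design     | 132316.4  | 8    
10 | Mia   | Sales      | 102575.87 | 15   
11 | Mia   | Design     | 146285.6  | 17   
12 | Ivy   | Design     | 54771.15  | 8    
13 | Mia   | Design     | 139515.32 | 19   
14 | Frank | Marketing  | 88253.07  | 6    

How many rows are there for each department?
SELECT department, COUNT(*) as count
FROM employees
GROUP BY department

Result:
  Design: 5
  Marketing: 3
  Sales: 6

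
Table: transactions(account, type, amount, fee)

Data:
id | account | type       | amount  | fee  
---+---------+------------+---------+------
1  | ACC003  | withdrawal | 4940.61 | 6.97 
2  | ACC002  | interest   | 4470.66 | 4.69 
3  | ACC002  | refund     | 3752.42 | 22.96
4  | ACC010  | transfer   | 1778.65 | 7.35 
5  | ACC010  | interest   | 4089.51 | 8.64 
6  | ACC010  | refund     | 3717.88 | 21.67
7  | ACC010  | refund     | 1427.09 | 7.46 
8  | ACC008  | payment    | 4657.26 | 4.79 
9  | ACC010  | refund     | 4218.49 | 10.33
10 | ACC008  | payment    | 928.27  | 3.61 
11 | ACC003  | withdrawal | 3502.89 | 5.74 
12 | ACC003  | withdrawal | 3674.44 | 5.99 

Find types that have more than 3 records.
SELECT type, COUNT(*) as cnt
FROM transactions
GROUP BY type
HAVING COUNT(*) > 3

Result:
  refund: 4

Note: HAVING filters groups after aggregation, WHERE filters rows before.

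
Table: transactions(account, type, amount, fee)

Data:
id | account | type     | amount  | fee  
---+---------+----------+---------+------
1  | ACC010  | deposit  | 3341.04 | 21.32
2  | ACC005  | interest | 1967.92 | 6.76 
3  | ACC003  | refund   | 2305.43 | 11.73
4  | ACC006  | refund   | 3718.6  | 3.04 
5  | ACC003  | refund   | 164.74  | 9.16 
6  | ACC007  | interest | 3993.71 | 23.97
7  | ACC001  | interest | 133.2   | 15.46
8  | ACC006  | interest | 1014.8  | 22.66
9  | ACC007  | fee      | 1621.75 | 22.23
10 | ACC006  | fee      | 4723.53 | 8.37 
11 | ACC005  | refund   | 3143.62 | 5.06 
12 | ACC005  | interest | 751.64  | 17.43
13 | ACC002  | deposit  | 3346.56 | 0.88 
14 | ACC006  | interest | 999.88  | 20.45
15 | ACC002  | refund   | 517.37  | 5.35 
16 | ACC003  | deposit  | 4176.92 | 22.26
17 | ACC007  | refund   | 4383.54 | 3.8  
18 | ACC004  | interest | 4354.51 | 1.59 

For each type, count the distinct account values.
SELECT type, COUNT(DISTINCT account)
FROM transactions
GROUP BY type

Result:
  deposit: 3 distinct
  fee: 2 distinct
  interest: 5 distinct
  refund: 5 distinct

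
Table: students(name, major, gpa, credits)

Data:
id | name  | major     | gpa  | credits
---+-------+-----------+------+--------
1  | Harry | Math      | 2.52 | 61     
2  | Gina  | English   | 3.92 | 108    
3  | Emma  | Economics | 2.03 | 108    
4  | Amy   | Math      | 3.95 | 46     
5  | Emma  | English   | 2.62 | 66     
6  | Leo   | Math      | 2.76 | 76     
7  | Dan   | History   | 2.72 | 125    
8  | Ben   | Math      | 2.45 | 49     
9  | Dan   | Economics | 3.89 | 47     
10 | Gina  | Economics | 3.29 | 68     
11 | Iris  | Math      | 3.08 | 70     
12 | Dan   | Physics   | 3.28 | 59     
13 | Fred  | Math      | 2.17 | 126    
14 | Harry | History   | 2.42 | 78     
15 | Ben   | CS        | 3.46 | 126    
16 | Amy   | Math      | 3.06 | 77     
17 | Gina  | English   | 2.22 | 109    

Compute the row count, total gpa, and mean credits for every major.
SELECT major,
       COUNT(*) as cnt,
       SUM(gpa) as total_gpa,
       AVG(credits) as avg_credits
FROM students
GROUP BY major

Result:
  CS: 1 records, 3.46 total gpa, 126.00 avg credits
  Economics: 3 records, 9.21 total gpa, 74.33 avg credits
  English: 3 records, 8.76 total gpa, 94.33 avg credits
  History: 2 records, 5.14 total gpa, 101.50 avg credits
  Math: 7 records, 19.99 total gpa, 72.14 avg credits
  Physics: 1 records, 3.28 total gpa, 59.00 avg credits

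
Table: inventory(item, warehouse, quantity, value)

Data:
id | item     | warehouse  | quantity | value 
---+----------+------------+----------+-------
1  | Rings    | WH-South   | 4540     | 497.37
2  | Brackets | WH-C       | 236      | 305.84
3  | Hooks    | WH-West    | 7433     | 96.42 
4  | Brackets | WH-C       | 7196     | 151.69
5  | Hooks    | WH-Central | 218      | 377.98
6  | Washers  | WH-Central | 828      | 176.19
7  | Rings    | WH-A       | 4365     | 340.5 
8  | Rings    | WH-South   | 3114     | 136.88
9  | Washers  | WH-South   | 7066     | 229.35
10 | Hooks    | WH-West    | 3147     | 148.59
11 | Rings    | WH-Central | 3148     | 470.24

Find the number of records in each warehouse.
SELECT warehouse, COUNT(*) as count
FROM inventory
GROUP BY warehouse

Result:
  WH-A: 1
  WH-C: 2
  WH-Central: 3
  WH-South: 3
  WH-West: 2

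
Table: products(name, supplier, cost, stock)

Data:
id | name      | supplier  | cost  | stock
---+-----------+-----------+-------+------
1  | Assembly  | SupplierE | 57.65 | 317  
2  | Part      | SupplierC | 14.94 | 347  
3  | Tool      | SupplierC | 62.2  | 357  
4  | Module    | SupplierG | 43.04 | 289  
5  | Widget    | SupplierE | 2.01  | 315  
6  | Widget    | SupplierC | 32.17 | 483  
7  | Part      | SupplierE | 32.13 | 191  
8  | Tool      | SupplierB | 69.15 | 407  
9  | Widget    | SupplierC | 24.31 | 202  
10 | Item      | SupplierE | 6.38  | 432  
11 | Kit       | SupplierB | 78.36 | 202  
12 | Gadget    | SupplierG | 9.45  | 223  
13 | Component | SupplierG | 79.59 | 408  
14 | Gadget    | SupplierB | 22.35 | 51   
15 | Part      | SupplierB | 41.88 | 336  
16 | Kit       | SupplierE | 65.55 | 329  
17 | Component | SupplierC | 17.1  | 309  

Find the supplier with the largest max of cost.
SELECT supplier, MAX(cost) as val
FROM products
GROUP BY supplier
ORDER BY val DESC
LIMIT 1

Result: SupplierG with max(cost) = 79.59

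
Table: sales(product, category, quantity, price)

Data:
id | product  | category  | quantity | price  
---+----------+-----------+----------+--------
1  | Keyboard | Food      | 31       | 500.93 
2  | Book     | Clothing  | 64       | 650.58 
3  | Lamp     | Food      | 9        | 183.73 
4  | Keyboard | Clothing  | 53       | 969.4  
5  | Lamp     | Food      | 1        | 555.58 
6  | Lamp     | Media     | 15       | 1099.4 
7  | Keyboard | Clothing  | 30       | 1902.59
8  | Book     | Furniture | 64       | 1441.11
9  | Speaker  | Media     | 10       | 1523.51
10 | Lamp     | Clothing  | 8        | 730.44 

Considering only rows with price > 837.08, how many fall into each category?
SELECT category, COUNT(*)
FROM sales
WHERE price > 837.08
GROUP BY category

Note: WHERE filters rows before grouping.

Result:
  Clothing: 2
  Furniture: 1
  Media: 2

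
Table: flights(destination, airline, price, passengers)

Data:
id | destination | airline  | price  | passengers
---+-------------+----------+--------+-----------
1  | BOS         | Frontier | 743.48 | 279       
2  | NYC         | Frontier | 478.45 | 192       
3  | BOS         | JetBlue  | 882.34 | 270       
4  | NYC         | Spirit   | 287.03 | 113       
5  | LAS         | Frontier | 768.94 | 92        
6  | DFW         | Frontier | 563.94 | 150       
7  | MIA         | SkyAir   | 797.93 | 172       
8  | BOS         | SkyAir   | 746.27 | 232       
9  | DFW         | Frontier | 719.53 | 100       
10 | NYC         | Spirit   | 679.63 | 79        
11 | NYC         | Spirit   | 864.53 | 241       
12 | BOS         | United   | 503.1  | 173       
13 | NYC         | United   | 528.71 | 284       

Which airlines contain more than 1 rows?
SELECT airline, COUNT(*) as cnt
FROM flights
GROUP BY airline
HAVING COUNT(*) > 1

Result:
  Frontier: 5
  SkyAir: 2
  Spirit: 3
  United: 2

Note: HAVING filters groups after aggregation, WHERE filters rows before.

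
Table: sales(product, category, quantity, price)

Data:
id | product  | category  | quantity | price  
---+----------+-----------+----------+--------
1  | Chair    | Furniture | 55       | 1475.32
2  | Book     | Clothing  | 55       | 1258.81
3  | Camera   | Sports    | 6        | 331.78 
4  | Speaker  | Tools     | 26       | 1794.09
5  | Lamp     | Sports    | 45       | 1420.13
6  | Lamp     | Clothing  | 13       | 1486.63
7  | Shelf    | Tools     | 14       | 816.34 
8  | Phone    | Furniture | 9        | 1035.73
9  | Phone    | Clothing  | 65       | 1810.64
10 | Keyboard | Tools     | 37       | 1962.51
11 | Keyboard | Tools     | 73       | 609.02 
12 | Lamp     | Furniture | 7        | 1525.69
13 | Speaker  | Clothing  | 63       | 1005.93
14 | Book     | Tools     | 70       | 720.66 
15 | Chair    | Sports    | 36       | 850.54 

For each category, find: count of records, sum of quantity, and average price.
SELECT category,
       COUNT(*) as cnt,
       SUM(quantity) as total_quantity,
       AVG(price) as avg_price
FROM sales
GROUP BY category

Result:
  Clothing: 4 records, 196 total quantity, 1390.50 avg price
  Furniture: 3 records, 71 total quantity, 1345.58 avg price
  Sports: 3 records, 87 total quantity, 867.48 avg price
  Tools: 5 records, 220 total quantity, 1180.52 avg price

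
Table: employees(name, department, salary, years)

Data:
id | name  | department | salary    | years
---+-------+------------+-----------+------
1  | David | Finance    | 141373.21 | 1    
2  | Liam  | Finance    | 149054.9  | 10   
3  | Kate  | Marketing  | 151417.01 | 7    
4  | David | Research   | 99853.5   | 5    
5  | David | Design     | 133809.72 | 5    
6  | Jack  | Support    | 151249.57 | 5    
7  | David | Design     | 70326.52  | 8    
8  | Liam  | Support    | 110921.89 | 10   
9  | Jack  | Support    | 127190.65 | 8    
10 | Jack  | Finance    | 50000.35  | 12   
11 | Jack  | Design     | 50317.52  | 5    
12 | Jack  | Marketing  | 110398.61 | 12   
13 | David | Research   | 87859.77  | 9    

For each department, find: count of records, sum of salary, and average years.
SELECT department,
       COUNT(*) as cnt,
       SUM(salary) as total_salary,
       AVG(years) as avg_years
FROM employees
GROUP BY department

Result:
  Design: 3 records, 254453.76 total salary, 6.00 avg years
  Finance: 3 records, 340428.46 total salary, 7.67 avg years
  Marketing: 2 records, 261815.62 total salary, 9.50 avg years
  Research: 2 records, 187713.27 total salary, 7.00 avg years
  Support: 3 records, 389362.11 total salary, 7.67 avg years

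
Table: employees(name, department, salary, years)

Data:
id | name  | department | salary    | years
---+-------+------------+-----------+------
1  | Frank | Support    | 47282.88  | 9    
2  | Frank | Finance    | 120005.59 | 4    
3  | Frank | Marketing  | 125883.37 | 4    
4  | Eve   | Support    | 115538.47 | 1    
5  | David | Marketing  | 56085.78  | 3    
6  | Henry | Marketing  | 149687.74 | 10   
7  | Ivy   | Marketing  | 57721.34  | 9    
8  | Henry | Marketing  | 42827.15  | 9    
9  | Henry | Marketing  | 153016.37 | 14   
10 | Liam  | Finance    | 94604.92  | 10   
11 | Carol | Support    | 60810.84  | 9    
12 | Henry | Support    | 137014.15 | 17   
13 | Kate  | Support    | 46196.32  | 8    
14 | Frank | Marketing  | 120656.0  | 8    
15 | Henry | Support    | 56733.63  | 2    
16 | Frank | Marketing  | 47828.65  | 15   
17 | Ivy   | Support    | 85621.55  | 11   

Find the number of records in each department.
SELECT department, COUNT(*) as count
FROM employees
GROUP BY department

Result:
  Finance: 2
  Marketing: 8
  Support: 7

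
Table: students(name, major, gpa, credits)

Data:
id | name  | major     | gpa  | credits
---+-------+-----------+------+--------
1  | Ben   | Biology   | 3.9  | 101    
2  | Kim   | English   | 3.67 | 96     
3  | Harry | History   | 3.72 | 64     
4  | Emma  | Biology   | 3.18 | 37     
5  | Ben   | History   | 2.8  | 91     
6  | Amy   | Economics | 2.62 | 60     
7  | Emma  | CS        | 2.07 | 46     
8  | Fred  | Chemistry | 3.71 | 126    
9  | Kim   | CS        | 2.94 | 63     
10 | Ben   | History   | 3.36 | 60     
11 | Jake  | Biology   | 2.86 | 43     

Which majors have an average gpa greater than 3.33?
SELECT major, AVG(gpa)
FROM students
GROUP BY major
HAVING AVG(gpa) > 3.33

Result:
  Chemistry: avg=3.71
  English: avg=3.67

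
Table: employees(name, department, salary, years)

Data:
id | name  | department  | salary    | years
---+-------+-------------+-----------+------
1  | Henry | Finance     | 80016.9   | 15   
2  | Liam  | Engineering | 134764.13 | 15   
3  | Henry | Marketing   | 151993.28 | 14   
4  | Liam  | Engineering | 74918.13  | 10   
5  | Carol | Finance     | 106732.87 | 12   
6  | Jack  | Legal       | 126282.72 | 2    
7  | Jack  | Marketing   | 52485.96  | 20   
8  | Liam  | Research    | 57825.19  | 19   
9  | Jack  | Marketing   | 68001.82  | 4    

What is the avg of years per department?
SELECT department, AVG(years) as result
FROM employees
GROUP BY department

Result:
  Engineering: 12.50
  Finance: 13.50
  Legal: 2.00
  Marketing: 12.67
  Research: 19.00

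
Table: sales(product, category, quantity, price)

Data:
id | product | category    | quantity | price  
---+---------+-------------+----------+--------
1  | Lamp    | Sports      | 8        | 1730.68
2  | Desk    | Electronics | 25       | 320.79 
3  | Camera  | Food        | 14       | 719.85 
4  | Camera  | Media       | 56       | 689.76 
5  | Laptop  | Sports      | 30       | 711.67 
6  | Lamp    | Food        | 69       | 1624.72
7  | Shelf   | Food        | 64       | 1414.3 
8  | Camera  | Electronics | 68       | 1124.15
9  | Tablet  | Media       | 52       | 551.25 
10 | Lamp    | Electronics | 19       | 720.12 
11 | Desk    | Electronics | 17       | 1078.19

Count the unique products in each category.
SELECT category, COUNT(DISTINCT product)
FROM sales
GROUP BY category

Result:
  Electronics: 3 distinct
  Food: 3 distinct
  Media: 2 distinct
  Sports: 2 distinct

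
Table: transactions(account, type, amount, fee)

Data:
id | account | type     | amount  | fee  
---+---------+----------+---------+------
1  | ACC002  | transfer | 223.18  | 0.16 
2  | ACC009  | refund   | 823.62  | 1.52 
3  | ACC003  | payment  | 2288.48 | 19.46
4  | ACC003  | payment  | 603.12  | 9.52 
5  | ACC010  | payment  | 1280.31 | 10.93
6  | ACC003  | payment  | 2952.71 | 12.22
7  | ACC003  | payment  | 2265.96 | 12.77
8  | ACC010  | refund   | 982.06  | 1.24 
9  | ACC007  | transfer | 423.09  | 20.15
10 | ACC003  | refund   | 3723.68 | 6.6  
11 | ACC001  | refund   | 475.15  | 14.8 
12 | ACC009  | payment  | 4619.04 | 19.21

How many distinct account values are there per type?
SELECT type, COUNT(DISTINCT account)
FROM transactions
GROUP BY type

Result:
  payment: 3 distinct
  refund: 4 distinct
  transfer: 2 distinct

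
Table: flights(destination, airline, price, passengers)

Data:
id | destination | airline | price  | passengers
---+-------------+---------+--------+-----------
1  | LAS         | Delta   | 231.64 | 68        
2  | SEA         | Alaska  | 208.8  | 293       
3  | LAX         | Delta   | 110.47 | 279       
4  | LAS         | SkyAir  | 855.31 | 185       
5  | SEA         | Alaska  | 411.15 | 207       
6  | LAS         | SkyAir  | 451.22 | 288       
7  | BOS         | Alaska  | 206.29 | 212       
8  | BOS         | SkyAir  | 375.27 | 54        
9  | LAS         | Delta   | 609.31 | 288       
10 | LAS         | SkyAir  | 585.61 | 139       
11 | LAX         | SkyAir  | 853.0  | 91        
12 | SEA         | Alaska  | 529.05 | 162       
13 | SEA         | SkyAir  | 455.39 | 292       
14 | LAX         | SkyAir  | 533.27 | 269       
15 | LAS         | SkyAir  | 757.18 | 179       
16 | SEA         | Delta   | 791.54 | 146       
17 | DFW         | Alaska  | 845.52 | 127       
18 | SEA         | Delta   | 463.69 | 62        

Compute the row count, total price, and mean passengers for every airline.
SELECT airline,
       COUNT(*) as cnt,
       SUM(price) as total_price,
       AVG(passengers) as avg_passengers
FROM flights
GROUP BY airline

Result:
  Alaska: 5 records, 2200.81 total price, 200.20 avg passengers
  Delta: 5 records, 2206.65 total price, 168.60 avg passengers
  SkyAir: 8 records, 4866.25 total price, 187.13 avg passengers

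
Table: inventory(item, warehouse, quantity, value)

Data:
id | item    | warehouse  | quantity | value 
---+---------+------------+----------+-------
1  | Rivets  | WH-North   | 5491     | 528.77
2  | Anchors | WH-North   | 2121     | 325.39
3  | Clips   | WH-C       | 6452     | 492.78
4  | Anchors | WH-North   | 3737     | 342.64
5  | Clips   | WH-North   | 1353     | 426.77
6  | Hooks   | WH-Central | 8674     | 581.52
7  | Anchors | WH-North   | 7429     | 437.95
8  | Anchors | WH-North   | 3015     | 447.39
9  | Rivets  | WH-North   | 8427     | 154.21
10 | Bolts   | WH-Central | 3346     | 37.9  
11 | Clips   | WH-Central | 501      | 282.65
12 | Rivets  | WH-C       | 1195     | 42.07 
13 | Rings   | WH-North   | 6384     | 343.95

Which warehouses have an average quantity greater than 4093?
SELECT warehouse, AVG(quantity)
FROM inventory
GROUP BY warehouse
HAVING AVG(quantity) > 4093

Result:
  WH-Central: avg=4173.67
  WH-North: avg=4744.63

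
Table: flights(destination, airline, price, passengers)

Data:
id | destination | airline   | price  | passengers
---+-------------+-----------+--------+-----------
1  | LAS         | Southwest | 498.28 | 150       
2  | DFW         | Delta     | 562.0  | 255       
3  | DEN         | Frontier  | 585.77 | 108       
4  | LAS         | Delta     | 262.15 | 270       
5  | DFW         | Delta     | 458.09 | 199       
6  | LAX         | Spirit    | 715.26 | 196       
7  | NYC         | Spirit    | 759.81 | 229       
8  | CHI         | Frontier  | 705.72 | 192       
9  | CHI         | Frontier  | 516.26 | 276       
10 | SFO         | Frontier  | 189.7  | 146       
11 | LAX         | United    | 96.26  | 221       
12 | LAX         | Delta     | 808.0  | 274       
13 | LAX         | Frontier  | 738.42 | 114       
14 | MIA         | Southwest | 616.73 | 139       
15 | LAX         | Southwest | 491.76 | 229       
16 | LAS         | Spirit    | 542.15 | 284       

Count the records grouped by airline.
SELECT airline, COUNT(*) as count
FROM flights
GROUP BY airline

Result:
  Delta: 4
  Frontier: 5
  Southwest: 3
  Spirit: 3
  United: 1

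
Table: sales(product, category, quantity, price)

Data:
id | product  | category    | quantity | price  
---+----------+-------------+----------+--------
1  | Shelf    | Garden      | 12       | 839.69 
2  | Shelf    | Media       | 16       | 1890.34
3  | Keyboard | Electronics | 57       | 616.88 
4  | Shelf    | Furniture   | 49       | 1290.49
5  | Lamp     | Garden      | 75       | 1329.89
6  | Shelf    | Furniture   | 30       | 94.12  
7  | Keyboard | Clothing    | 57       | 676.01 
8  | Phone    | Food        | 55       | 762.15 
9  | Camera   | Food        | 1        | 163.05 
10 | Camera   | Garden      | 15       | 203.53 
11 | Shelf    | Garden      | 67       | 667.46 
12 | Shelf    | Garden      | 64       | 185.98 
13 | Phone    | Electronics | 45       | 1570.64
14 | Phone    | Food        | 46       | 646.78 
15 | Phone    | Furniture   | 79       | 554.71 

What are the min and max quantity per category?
SELECT category, MIN(quantity), MAX(quantity)
FROM sales
GROUP BY category

Result:
  Clothing: min=57, max=57
  Electronics: min=45, max=57
  Food: min=1, max=55
  Furniture: min=30, max=79
  Garden: min=12, max=75
  Media: min=16, max=16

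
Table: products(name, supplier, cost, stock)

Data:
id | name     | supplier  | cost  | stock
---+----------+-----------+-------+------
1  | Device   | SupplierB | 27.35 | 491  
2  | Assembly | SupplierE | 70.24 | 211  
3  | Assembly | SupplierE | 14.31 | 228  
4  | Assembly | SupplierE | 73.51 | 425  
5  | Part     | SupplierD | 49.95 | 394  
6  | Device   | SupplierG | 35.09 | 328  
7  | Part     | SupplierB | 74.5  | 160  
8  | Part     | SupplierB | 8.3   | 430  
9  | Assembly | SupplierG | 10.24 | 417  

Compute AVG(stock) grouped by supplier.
SELECT supplier, AVG(stock) as result
FROM products
GROUP BY supplier

Result:
  SupplierB: 360.33
  SupplierD: 394.00
  SupplierE: 288.00
  SupplierG: 372.50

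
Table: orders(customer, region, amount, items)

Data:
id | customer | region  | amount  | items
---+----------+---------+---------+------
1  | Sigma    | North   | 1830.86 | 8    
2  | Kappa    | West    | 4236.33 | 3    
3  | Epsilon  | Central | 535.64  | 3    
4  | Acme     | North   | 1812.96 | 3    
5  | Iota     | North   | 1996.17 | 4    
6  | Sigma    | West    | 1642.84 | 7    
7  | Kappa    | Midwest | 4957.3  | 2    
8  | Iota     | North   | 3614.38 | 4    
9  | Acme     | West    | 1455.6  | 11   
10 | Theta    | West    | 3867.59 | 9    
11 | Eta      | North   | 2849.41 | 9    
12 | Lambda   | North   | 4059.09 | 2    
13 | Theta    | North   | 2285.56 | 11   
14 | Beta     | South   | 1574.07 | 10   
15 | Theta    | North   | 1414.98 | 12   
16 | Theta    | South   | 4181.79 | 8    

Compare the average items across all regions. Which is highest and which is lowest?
SELECT region, AVG(items)
FROM orders
GROUP BY region
ORDER BY AVG(items)

All groups:
  Midwest: 2.00
  Central: 3.00
  North: 6.63
  West: 7.50
  South: 9.00

Highest: South (9.00)
Lowest: Midwest (2.00)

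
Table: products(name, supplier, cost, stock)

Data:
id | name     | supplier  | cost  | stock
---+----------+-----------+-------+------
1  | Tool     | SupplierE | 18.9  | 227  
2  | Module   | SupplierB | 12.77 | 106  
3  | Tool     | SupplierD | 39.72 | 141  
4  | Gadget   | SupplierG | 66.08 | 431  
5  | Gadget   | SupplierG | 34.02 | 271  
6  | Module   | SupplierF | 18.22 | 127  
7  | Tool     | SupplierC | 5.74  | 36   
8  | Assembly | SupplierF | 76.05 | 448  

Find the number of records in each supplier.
SELECT supplier, COUNT(*) as count
FROM products
GROUP BY supplier

Result:
  SupplierB: 1
  SupplierC: 1
  SupplierD: 1
  SupplierE: 1
  SupplierF: 2
  SupplierG: 2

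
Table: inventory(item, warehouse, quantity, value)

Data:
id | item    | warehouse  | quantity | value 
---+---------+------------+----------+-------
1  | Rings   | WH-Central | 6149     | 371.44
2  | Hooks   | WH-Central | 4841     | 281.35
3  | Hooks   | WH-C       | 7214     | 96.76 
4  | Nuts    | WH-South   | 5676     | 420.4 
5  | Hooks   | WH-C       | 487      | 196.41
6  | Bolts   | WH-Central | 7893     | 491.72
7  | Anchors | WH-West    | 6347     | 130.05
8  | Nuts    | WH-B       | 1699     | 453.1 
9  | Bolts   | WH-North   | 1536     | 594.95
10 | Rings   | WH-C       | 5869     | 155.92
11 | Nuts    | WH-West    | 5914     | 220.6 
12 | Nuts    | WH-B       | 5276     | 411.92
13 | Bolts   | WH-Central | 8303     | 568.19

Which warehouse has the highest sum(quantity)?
SELECT warehouse, SUM(quantity) as val
FROM inventory
GROUP BY warehouse
ORDER BY val DESC
LIMIT 1

Result: WH-Central with sum(quantity) = 27186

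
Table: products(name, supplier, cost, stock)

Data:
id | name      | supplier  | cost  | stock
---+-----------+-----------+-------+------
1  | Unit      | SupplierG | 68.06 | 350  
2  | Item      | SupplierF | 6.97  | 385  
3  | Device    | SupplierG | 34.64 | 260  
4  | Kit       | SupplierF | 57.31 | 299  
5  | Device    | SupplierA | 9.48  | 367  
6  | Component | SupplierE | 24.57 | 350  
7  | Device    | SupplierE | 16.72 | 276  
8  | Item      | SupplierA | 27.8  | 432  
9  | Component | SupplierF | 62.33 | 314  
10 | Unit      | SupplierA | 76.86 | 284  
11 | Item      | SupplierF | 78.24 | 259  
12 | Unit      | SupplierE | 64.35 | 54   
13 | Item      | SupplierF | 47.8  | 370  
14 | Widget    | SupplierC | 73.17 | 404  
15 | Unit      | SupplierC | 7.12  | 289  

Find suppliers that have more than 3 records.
SELECT supplier, COUNT(*) as cnt
FROM products
GROUP BY supplier
HAVING COUNT(*) > 3

Result:
  SupplierF: 5

Note: HAVING filters groups after aggregation, WHERE filters rows before.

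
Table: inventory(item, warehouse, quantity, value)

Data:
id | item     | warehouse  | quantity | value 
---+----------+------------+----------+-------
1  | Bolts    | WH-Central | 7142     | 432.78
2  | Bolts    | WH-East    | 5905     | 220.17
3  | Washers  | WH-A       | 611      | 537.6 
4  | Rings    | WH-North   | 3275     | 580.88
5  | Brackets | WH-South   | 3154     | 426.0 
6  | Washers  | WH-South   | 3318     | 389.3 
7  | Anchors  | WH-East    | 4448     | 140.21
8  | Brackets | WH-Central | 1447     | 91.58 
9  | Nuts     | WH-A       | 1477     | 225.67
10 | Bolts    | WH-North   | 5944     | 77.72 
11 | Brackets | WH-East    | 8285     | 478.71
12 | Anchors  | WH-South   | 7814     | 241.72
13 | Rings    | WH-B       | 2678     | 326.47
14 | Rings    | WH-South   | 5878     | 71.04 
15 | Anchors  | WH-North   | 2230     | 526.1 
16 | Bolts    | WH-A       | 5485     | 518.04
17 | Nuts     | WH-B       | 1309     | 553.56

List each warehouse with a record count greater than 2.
SELECT warehouse, COUNT(*) as cnt
FROM inventory
GROUP BY warehouse
HAVING COUNT(*) > 2

Result:
  WH-A: 3
  WH-East: 3
  WH-North: 3
  WH-South: 4

Note: HAVING filters groups after aggregation, WHERE filters rows before.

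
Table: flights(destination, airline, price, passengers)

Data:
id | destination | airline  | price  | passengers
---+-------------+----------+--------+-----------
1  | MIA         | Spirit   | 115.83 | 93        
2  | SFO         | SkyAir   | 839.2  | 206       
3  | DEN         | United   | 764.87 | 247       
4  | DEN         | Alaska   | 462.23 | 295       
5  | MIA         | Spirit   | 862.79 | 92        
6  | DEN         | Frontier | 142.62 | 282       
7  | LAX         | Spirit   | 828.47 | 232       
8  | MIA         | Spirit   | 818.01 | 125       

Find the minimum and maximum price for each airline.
SELECT airline, MIN(price), MAX(price)
FROM flights
GROUP BY airline

Result:
  Alaska: min=462.23, max=462.23
  Frontier: min=142.62, max=142.62
  SkyAir: min=839.20, max=839.20
  Spirit: min=115.83, max=862.79
  United: min=764.87, max=764.87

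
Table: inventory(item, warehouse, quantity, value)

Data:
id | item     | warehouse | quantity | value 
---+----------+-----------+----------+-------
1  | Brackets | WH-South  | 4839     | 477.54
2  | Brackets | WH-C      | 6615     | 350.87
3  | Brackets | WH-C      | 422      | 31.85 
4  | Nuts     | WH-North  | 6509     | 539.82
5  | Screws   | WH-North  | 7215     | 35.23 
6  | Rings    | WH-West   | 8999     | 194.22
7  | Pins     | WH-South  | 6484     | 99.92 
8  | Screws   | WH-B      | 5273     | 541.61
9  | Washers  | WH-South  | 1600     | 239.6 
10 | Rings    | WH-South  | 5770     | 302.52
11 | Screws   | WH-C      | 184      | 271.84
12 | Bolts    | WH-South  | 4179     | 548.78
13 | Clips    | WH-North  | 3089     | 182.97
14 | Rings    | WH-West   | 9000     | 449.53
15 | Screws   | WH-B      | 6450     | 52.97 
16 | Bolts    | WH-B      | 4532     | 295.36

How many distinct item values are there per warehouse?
SELECT warehouse, COUNT(DISTINCT item)
FROM inventory
GROUP BY warehouse

Result:
  WH-B: 2 distinct
  WH-C: 2 distinct
  WH-North: 3 distinct
  WH-South: 5 distinct
  WH-West: 1 distinct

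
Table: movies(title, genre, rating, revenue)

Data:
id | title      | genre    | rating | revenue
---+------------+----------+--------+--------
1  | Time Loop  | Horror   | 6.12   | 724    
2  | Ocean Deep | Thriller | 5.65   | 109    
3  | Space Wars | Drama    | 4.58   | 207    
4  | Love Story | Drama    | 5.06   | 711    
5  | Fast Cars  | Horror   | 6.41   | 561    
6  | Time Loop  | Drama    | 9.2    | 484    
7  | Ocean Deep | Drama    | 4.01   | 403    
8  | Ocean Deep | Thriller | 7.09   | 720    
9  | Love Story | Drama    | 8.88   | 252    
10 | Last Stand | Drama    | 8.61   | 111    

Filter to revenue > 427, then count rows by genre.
SELECT genre, COUNT(*)
FROM movies
WHERE revenue > 427
GROUP BY genre

Note: WHERE filters rows before grouping.

Result:
  Drama: 2
  Horror: 2
  Thriller: 1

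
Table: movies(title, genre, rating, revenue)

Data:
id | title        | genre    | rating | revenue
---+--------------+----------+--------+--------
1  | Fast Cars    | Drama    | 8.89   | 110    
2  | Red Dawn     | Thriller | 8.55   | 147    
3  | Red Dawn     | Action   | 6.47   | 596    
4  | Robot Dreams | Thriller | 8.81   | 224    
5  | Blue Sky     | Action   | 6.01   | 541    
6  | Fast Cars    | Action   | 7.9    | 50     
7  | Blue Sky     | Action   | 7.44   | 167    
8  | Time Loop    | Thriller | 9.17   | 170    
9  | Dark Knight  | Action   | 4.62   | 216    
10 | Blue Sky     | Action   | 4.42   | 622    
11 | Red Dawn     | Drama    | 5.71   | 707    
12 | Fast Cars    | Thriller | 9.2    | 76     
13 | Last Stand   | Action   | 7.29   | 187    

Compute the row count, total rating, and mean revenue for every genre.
SELECT genre,
       COUNT(*) as cnt,
       SUM(rating) as total_rating,
       AVG(revenue) as avg_revenue
FROM movies
GROUP BY genre

Result:
  Action: 7 records, 44.15 total rating, 339.86 avg revenue
  Drama: 2 records, 14.60 total rating, 408.50 avg revenue
  Thriller: 4 records, 35.73 total rating, 154.25 avg revenue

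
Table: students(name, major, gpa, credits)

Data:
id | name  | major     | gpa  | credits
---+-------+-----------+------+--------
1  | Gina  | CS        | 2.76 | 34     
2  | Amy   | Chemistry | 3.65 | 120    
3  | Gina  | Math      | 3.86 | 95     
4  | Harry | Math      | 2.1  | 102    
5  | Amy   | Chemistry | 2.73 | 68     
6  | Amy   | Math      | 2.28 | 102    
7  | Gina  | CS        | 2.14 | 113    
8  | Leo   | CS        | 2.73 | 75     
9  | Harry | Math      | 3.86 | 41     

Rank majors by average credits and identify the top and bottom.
SELECT major, AVG(credits)
FROM students
GROUP BY major
ORDER BY AVG(credits)

All groups:
  CS: 74.00
  Math: 85.00
  Chemistry: 94.00

Highest: Chemistry (94.00)
Lowest: CS (74.00)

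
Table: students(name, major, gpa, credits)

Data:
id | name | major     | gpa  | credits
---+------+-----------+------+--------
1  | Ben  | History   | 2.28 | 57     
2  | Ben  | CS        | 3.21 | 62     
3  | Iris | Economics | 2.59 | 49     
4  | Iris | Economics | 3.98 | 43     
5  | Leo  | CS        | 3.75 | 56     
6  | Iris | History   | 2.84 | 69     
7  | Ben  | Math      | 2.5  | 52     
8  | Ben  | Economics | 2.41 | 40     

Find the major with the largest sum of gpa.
SELECT major, SUM(gpa) as val
FROM students
GROUP BY major
ORDER BY val DESC
LIMIT 1

Result: Economics with sum(gpa) = 8.98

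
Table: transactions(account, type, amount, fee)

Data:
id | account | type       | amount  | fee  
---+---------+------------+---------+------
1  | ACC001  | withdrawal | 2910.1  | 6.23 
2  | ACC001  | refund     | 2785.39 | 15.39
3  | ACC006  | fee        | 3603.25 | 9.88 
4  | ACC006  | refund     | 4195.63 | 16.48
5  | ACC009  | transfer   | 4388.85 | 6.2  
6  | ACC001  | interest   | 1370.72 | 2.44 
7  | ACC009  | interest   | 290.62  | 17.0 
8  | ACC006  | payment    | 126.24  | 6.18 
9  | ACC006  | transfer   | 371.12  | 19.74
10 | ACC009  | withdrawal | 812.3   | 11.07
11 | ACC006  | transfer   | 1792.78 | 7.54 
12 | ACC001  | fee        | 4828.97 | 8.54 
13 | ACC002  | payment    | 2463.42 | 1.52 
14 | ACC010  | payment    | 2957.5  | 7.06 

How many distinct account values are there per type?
SELECT type, COUNT(DISTINCT account)
FROM transactions
GROUP BY type

Result:
  fee: 2 distinct
  interest: 2 distinct
  payment: 3 distinct
  refund: 2 distinct
  transfer: 2 distinct
  withdrawal: 2 distinct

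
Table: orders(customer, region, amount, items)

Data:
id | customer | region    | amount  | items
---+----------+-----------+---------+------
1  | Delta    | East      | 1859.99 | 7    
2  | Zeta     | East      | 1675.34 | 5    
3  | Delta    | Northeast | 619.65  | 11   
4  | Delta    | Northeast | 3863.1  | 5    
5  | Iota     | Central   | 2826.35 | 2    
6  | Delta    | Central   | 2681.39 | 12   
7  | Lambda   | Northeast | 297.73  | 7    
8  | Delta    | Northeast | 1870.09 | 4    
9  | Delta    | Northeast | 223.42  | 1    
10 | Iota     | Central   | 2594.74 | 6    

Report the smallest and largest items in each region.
SELECT region, MIN(items), MAX(items)
FROM orders
GROUP BY region

Result:
  Central: min=2, max=12
  East: min=5, max=7
  Northeast: min=1, max=11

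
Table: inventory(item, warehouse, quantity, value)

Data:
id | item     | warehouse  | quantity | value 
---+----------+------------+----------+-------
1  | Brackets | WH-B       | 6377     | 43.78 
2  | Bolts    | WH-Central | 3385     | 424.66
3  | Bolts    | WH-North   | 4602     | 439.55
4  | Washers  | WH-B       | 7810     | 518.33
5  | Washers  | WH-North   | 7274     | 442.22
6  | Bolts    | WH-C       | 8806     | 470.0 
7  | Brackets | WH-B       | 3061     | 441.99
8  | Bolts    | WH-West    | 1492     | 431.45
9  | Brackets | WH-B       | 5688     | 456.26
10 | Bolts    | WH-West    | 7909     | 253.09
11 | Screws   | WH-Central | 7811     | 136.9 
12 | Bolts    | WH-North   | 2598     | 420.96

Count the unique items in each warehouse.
SELECT warehouse, COUNT(DISTINCT item)
FROM inventory
GROUP BY warehouse

Result:
  WH-B: 2 distinct
  WH-C: 1 distinct
  WH-Central: 2 distinct
  WH-North: 2 distinct
  WH-West: 1 distinct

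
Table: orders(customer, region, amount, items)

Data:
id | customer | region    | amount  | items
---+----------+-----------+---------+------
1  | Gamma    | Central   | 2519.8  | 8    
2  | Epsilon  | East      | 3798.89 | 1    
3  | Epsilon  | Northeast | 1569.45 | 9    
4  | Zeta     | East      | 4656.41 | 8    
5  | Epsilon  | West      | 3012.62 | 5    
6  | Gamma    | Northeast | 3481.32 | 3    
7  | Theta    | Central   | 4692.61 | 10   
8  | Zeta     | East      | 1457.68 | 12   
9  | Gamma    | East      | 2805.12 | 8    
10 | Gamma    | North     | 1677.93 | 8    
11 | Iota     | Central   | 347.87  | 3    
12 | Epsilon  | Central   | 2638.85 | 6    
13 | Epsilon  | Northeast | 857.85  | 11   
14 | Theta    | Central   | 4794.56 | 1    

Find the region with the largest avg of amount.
SELECT region, AVG(amount) as val
FROM orders
GROUP BY region
ORDER BY val DESC
LIMIT 1

Result: East with avg(amount) = 3179.53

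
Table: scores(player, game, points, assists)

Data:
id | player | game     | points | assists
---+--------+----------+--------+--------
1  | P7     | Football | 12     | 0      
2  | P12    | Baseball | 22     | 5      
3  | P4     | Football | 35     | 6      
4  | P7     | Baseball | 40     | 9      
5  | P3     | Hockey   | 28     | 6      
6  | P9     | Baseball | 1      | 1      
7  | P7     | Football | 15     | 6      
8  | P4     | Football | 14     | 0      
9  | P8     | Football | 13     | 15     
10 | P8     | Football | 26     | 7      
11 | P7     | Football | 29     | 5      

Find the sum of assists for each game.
SELECT game, SUM(assists) as result
FROM scores
GROUP BY game

Result:
  Baseball: 15
  Football: 39
  Hockey: 6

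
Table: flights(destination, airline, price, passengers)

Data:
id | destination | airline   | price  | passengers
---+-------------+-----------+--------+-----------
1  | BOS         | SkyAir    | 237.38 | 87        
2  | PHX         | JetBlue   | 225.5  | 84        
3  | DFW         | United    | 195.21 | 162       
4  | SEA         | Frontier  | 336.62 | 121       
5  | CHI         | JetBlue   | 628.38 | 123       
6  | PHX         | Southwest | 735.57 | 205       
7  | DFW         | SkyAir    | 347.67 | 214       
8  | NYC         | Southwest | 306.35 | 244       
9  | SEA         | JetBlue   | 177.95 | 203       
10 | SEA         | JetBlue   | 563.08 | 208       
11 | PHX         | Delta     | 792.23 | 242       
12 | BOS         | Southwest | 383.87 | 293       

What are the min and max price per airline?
SELECT airline, MIN(price), MAX(price)
FROM flights
GROUP BY airline

Result:
  Delta: min=792.23, max=792.23
  Frontier: min=336.62, max=336.62
  JetBlue: min=177.95, max=628.38
  SkyAir: min=237.38, max=347.67
  Southwest: min=306.35, max=735.57
  United: min=195.21, max=195.21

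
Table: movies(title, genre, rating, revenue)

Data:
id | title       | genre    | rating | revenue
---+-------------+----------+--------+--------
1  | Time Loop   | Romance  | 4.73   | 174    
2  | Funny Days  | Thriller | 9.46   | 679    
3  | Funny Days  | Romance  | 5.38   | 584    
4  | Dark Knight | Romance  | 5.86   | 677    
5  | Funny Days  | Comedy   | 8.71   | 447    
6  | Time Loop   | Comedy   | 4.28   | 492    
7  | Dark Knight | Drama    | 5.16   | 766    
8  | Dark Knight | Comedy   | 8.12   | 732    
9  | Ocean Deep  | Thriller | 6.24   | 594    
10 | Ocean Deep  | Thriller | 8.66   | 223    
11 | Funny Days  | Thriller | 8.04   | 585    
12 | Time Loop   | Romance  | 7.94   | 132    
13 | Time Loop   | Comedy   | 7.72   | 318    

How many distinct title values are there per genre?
SELECT genre, COUNT(DISTINCT title)
FROM movies
GROUP BY genre

Result:
  Comedy: 3 distinct
  Drama: 1 distinct
  Romance: 3 distinct
  Thriller: 2 distinct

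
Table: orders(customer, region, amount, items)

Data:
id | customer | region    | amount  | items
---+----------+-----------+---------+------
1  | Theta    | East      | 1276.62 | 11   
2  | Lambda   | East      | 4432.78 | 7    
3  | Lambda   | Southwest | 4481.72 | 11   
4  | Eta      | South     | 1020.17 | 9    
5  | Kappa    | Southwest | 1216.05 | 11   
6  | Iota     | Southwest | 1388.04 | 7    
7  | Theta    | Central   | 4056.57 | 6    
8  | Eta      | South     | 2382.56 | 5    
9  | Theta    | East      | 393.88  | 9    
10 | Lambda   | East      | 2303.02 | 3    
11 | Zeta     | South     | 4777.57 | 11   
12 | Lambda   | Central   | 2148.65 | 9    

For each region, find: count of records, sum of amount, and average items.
SELECT region,
       COUNT(*) as cnt,
       SUM(amount) as total_amount,
       AVG(items) as avg_items
FROM orders
GROUP BY region

Result:
  Central: 2 records, 6205.22 total amount, 7.50 avg items
  East: 4 records, 8406.30 total amount, 7.50 avg items
  South: 3 records, 8180.30 total amount, 8.33 avg items
  Southwest: 3 records, 7085.81 total amount, 9.67 avg items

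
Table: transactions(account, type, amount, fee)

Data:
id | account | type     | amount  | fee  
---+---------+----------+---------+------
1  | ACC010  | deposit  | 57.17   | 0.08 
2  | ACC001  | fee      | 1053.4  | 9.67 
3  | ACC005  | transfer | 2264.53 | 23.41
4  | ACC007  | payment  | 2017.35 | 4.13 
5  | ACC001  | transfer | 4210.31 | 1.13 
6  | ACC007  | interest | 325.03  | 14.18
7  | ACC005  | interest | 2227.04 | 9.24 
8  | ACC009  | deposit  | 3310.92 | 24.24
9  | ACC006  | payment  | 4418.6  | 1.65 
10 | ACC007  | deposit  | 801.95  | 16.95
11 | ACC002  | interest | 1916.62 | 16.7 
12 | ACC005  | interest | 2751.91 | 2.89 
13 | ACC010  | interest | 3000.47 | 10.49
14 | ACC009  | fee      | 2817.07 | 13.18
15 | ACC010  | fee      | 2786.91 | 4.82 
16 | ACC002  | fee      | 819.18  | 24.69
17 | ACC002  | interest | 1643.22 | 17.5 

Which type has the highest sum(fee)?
SELECT type, SUM(fee) as val
FROM transactions
GROUP BY type
ORDER BY val DESC
LIMIT 1

Result: interest with sum(fee) = 71.00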